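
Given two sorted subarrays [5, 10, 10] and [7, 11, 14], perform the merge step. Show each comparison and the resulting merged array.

Merging process:

Compare 5 vs 7: take 5 from left. Merged: [5]
Compare 10 vs 7: take 7 from right. Merged: [5, 7]
Compare 10 vs 11: take 10 from left. Merged: [5, 7, 10]
Compare 10 vs 11: take 10 from left. Merged: [5, 7, 10, 10]
Append remaining from right: [11, 14]. Merged: [5, 7, 10, 10, 11, 14]

Final merged array: [5, 7, 10, 10, 11, 14]
Total comparisons: 4

The merged array is [5, 7, 10, 10, 11, 14], requiring 4 comparisons. The merge step runs in O(n) time where n is the total number of elements.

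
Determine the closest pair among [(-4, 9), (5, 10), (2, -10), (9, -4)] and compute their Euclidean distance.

Computing all pairwise distances among 4 points:

d((-4, 9), (5, 10)) = 9.0554 <-- minimum
d((-4, 9), (2, -10)) = 19.9249
d((-4, 9), (9, -4)) = 18.3848
d((5, 10), (2, -10)) = 20.2237
d((5, 10), (9, -4)) = 14.5602
d((2, -10), (9, -4)) = 9.2195

Closest pair: (-4, 9) and (5, 10) with distance 9.0554

The closest pair is (-4, 9) and (5, 10) with Euclidean distance 9.0554. For 4 points, brute-force pairwise comparison is shown above. For large n, the divide-and-conquer algorithm (sort by x, recurse on halves, check the dividing strip) achieves O(n log n).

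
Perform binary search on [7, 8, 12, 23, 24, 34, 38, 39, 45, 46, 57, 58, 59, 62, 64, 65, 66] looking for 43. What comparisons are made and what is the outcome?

Binary search for 43 in [7, 8, 12, 23, 24, 34, 38, 39, 45, 46, 57, 58, 59, 62, 64, 65, 66]:

lo=0, hi=16, mid=8, arr[mid]=45 -> 45 > 43, search left half
lo=0, hi=7, mid=3, arr[mid]=23 -> 23 < 43, search right half
lo=4, hi=7, mid=5, arr[mid]=34 -> 34 < 43, search right half
lo=6, hi=7, mid=6, arr[mid]=38 -> 38 < 43, search right half
lo=7, hi=7, mid=7, arr[mid]=39 -> 39 < 43, search right half
lo=8 > hi=7, target 43 not found

Binary search determines that 43 is not in the array after 5 comparisons. The search space was exhausted without finding the target.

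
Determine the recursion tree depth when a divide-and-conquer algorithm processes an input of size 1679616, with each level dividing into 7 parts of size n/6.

For divide and conquer with division factor 6:

Problem sizes at each level:
Level 0: 1679616
Level 1: 279936
Level 2: 46656
Level 3: 7776
Level 4: 1296
Level 5: 216
Level 6: 36
Level 7: 6
Level 8: 1

The root is level 0 and the size-1 base case is level 8 (the tree spans levels 0 through 8, i.e. 9 levels counting the root), so the depth is the number of divisions: log_6(1679616) = 8

The recursion tree depth is log_6(1679616) = 8. At each level, the problem size is divided by 6, so it takes 8 divisions to reduce to a base case of size 1. The algorithm makes 7 recursive calls at each level.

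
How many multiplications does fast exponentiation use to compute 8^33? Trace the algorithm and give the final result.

Computing 8^33 by squaring (build up from 8^1; each line after the first costs one multiplication):

8^1 = 8
8^2 = (8^1)^2 = 8^2 = 64
8^4 = (8^2)^2 = 64^2 = 4096
8^8 = (8^4)^2 = 4096^2 = 16777216
8^16 = (8^8)^2 = 16777216^2 = 281474976710656
8^32 = (8^16)^2 = 281474976710656^2 = 79228162514264337593543950336
8^33 = 8 * 8^32 = 8 * 79228162514264337593543950336 = 633825300114114700748351602688

Result: 633825300114114700748351602688
Multiplications needed: 6 (6 lines after 8^1)

8^33 = 633825300114114700748351602688. Using exponentiation by squaring, this requires 6 multiplications. The key idea: if the exponent is even, square the half-power; if odd, multiply by the base once.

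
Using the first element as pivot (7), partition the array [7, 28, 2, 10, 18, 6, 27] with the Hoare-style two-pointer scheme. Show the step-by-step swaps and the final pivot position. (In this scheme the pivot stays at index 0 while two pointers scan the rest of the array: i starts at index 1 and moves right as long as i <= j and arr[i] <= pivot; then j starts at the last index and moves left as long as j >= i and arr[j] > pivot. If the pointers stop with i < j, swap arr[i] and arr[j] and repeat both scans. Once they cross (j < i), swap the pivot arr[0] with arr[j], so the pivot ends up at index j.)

Hoare-style two-pointer partition with pivot = 7:

Initial array: [7, 28, 2, 10, 18, 6, 27]

Pointers start at i = 1, j = 6.
i stops at index 1 (arr[1]=28 > 7), j stops at index 5 (arr[5]=6 <= 7): swap arr[1] and arr[5], array becomes [7, 6, 2, 10, 18, 28, 27]
i ends at 3, j ends at 2: the pointers have crossed (j < i), so scanning stops.

Swap pivot arr[0] with arr[2] to place pivot at position 2: [2, 6, 7, 10, 18, 28, 27]
Pivot position: 2

After partitioning with pivot 7, the array becomes [2, 6, 7, 10, 18, 28, 27]. The pivot is placed at index 2. All elements to the left of the pivot are <= 7, and all elements to the right are > 7.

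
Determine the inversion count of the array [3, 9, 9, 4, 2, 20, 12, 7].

Finding inversions in [3, 9, 9, 4, 2, 20, 12, 7]:

(0, 4): arr[0]=3 > arr[4]=2
(1, 3): arr[1]=9 > arr[3]=4
(1, 4): arr[1]=9 > arr[4]=2
(1, 7): arr[1]=9 > arr[7]=7
(2, 3): arr[2]=9 > arr[3]=4
(2, 4): arr[2]=9 > arr[4]=2
(2, 7): arr[2]=9 > arr[7]=7
(3, 4): arr[3]=4 > arr[4]=2
(5, 6): arr[5]=20 > arr[6]=12
(5, 7): arr[5]=20 > arr[7]=7
(6, 7): arr[6]=12 > arr[7]=7

Total inversions: 11

The array has 11 inversion(s): (0,4), (1,3), (1,4), (1,7), (2,3), (2,4), (2,7), (3,4), (5,6), (5,7), (6,7). Each pair (i,j) satisfies i < j and arr[i] > arr[j].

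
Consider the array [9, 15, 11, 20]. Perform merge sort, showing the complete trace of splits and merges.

Merge sort trace:

Split: [9, 15, 11, 20] -> [9, 15] and [11, 20]
  Split: [9, 15] -> [9] and [15]
  Merge: [9] + [15] -> [9, 15]
  Split: [11, 20] -> [11] and [20]
  Merge: [11] + [20] -> [11, 20]
Merge: [9, 15] + [11, 20] -> [9, 11, 15, 20]

Final sorted array: [9, 11, 15, 20]

The merge sort proceeds by recursively splitting the array and merging sorted halves.
After all merges, the sorted array is [9, 11, 15, 20].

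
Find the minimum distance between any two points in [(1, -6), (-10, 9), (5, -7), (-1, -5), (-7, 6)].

Computing all pairwise distances among 5 points:

d((1, -6), (-10, 9)) = 18.6011
d((1, -6), (5, -7)) = 4.1231
d((1, -6), (-1, -5)) = 2.2361 <-- minimum
d((1, -6), (-7, 6)) = 14.4222
d((-10, 9), (5, -7)) = 21.9317
d((-10, 9), (-1, -5)) = 16.6433
d((-10, 9), (-7, 6)) = 4.2426
d((5, -7), (-1, -5)) = 6.3246
d((5, -7), (-7, 6)) = 17.6918
d((-1, -5), (-7, 6)) = 12.53

Closest pair: (1, -6) and (-1, -5) with distance 2.2361

The closest pair is (1, -6) and (-1, -5) with Euclidean distance 2.2361. For 5 points, brute-force pairwise comparison is shown above. For large n, the divide-and-conquer algorithm (sort by x, recurse on halves, check the dividing strip) achieves O(n log n).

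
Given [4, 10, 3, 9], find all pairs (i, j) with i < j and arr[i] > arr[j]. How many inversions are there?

Finding inversions in [4, 10, 3, 9]:

(0, 2): arr[0]=4 > arr[2]=3
(1, 2): arr[1]=10 > arr[2]=3
(1, 3): arr[1]=10 > arr[3]=9

Total inversions: 3

The array has 3 inversion(s): (0,2), (1,2), (1,3). Each pair (i,j) satisfies i < j and arr[i] > arr[j].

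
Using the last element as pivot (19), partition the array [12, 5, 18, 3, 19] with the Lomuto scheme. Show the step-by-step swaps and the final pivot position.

Lomuto partition with pivot = 19:

Initial array: [12, 5, 18, 3, 19]

arr[0]=12 <= 19: swap with position 0, array becomes [12, 5, 18, 3, 19]
arr[1]=5 <= 19: swap with position 1, array becomes [12, 5, 18, 3, 19]
arr[2]=18 <= 19: swap with position 2, array becomes [12, 5, 18, 3, 19]
arr[3]=3 <= 19: swap with position 3, array becomes [12, 5, 18, 3, 19]

Place pivot at position 4: [12, 5, 18, 3, 19]
Pivot position: 4

After partitioning with pivot 19, the array becomes [12, 5, 18, 3, 19]. The pivot is placed at index 4. All elements to the left of the pivot are <= 19, and all elements to the right are > 19.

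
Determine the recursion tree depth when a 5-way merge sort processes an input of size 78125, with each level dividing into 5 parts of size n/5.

For divide and conquer with division factor 5:

Problem sizes at each level:
Level 0: 78125
Level 1: 15625
Level 2: 3125
Level 3: 625
Level 4: 125
Level 5: 25
Level 6: 5
Level 7: 1

The root is level 0 and the size-1 base case is level 7 (the tree spans levels 0 through 7, i.e. 8 levels counting the root), so the depth is the number of divisions: log_5(78125) = 7

The recursion tree depth is log_5(78125) = 7. At each level, the problem size is divided by 5, so it takes 7 divisions to reduce to a base case of size 1. The algorithm makes 5 recursive calls at each level.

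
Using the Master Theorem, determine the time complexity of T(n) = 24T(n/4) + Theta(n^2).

Master Theorem for T(n) = 24T(n/4) + O(n^2):

a = 24, b = 4, c = 2
log_b(a) = log_4(24) = 2.2925

Case 1: c = 2 < log_4(24) = 2.2925
T(n) = O(n^(log_4 24))

For T(n) = 24T(n/4) + O(n^2): log_4(24) = 2.2925. This is Case 1 of the Master Theorem (c < log_b(a), work dominated by leaves), giving O(n^(log_4 24)).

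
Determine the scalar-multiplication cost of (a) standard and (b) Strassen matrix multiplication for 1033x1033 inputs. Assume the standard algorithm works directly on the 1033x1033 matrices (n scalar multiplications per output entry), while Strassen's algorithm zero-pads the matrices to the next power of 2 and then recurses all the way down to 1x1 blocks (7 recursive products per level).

Matrix multiplication for 1033x1033 matrices:

Strassen's algorithm requires power-of-2 dimensions. Pad 1033x1033 to 2048x2048 (next power of 2).

Standard algorithm: 1033^3 = 1102302937 multiplications
Strassen's algorithm: 7^(log2(2048)) = 7^11 = 1977326743 multiplications
Difference: 1102302937 - 1977326743 = -875023806 (Strassen uses MORE here due to padding overhead — for small or just-over-power-of-2 n, padding can outweigh the per-level savings)

Standard: 1102302937 multiplications (1033^3). Strassen: 1977326743 multiplications (7^11, after padding to 2048x2048). Strassen reduces 8 recursive multiplications to 7 at each level.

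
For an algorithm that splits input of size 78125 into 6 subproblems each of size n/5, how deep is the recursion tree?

For divide and conquer with division factor 5:

Problem sizes at each level:
Level 0: 78125
Level 1: 15625
Level 2: 3125
Level 3: 625
Level 4: 125
Level 5: 25
Level 6: 5
Level 7: 1

The root is level 0 and the size-1 base case is level 7 (the tree spans levels 0 through 7, i.e. 8 levels counting the root), so the depth is the number of divisions: log_5(78125) = 7

The recursion tree depth is log_5(78125) = 7. At each level, the problem size is divided by 5, so it takes 7 divisions to reduce to a base case of size 1. The algorithm makes 6 recursive calls at each level.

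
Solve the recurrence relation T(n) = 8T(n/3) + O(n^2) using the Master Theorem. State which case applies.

Master Theorem for T(n) = 8T(n/3) + O(n^2):

a = 8, b = 3, c = 2
log_b(a) = log_3(8) = 1.8928

Case 3: c = 2 > log_3(8) = 1.8928
T(n) = O(n^2) = O(n^2)

For T(n) = 8T(n/3) + O(n^2): log_3(8) = 1.8928. This is Case 3 of the Master Theorem (c > log_b(a), work dominated by root), giving O(n^2).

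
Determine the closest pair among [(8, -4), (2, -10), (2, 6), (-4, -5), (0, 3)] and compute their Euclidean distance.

Computing all pairwise distances among 5 points:

d((8, -4), (2, -10)) = 8.4853
d((8, -4), (2, 6)) = 11.6619
d((8, -4), (-4, -5)) = 12.0416
d((8, -4), (0, 3)) = 10.6301
d((2, -10), (2, 6)) = 16.0
d((2, -10), (-4, -5)) = 7.8102
d((2, -10), (0, 3)) = 13.1529
d((2, 6), (-4, -5)) = 12.53
d((2, 6), (0, 3)) = 3.6056 <-- minimum
d((-4, -5), (0, 3)) = 8.9443

Closest pair: (2, 6) and (0, 3) with distance 3.6056

The closest pair is (2, 6) and (0, 3) with Euclidean distance 3.6056. For 5 points, brute-force pairwise comparison is shown above. For large n, the divide-and-conquer algorithm (sort by x, recurse on halves, check the dividing strip) achieves O(n log n).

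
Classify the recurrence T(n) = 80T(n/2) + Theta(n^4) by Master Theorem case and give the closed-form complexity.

Master Theorem for T(n) = 80T(n/2) + O(n^4):

a = 80, b = 2, c = 4
log_b(a) = log_2(80) = 6.3219

Case 1: c = 4 < log_2(80) = 6.3219
T(n) = O(n^(log_2 80))

For T(n) = 80T(n/2) + O(n^4): log_2(80) = 6.3219. This is Case 1 of the Master Theorem (c < log_b(a), work dominated by leaves), giving O(n^(log_2 80)).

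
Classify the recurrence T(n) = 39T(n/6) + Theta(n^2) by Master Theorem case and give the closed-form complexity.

Master Theorem for T(n) = 39T(n/6) + O(n^2):

a = 39, b = 6, c = 2
log_b(a) = log_6(39) = 2.0447

Case 1: c = 2 < log_6(39) = 2.0447
T(n) = O(n^(log_6 39))

For T(n) = 39T(n/6) + O(n^2): log_6(39) = 2.0447. This is Case 1 of the Master Theorem (c < log_b(a), work dominated by leaves), giving O(n^(log_6 39)).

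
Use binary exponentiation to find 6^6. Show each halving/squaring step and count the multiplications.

Computing 6^6 by squaring (build up from 6^1; each line after the first costs one multiplication):

6^1 = 6
6^2 = (6^1)^2 = 6^2 = 36
6^3 = 6 * 6^2 = 6 * 36 = 216
6^6 = (6^3)^2 = 216^2 = 46656

Result: 46656
Multiplications needed: 3 (3 lines after 6^1)

6^6 = 46656. Using exponentiation by squaring, this requires 3 multiplications. The key idea: if the exponent is even, square the half-power; if odd, multiply by the base once.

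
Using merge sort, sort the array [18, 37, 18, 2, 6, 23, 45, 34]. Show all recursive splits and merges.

Merge sort trace:

Split: [18, 37, 18, 2, 6, 23, 45, 34] -> [18, 37, 18, 2] and [6, 23, 45, 34]
  Split: [18, 37, 18, 2] -> [18, 37] and [18, 2]
    Split: [18, 37] -> [18] and [37]
    Merge: [18] + [37] -> [18, 37]
    Split: [18, 2] -> [18] and [2]
    Merge: [18] + [2] -> [2, 18]
  Merge: [18, 37] + [2, 18] -> [2, 18, 18, 37]
  Split: [6, 23, 45, 34] -> [6, 23] and [45, 34]
    Split: [6, 23] -> [6] and [23]
    Merge: [6] + [23] -> [6, 23]
    Split: [45, 34] -> [45] and [34]
    Merge: [45] + [34] -> [34, 45]
  Merge: [6, 23] + [34, 45] -> [6, 23, 34, 45]
Merge: [2, 18, 18, 37] + [6, 23, 34, 45] -> [2, 6, 18, 18, 23, 34, 37, 45]

Final sorted array: [2, 6, 18, 18, 23, 34, 37, 45]

The merge sort proceeds by recursively splitting the array and merging sorted halves.
After all merges, the sorted array is [2, 6, 18, 18, 23, 34, 37, 45].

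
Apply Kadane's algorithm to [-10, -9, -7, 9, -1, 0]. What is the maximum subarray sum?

Using Kadane's algorithm on [-10, -9, -7, 9, -1, 0]:

Scanning through the array:
Position 1 (value -9): max_ending_here = -9, max_so_far = -9
Position 2 (value -7): max_ending_here = -7, max_so_far = -7
Position 3 (value 9): max_ending_here = 9, max_so_far = 9
Position 4 (value -1): max_ending_here = 8, max_so_far = 9
Position 5 (value 0): max_ending_here = 8, max_so_far = 9

Maximum subarray: [9]
Maximum sum: 9

The maximum subarray is [9] with sum 9. This subarray runs from index 3 to index 3.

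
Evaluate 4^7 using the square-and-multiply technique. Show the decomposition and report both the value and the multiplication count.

Computing 4^7 by squaring (build up from 4^1; each line after the first costs one multiplication):

4^1 = 4
4^2 = (4^1)^2 = 4^2 = 16
4^3 = 4 * 4^2 = 4 * 16 = 64
4^6 = (4^3)^2 = 64^2 = 4096
4^7 = 4 * 4^6 = 4 * 4096 = 16384

Result: 16384
Multiplications needed: 4 (4 lines after 4^1)

4^7 = 16384. Using exponentiation by squaring, this requires 4 multiplications. The key idea: if the exponent is even, square the half-power; if odd, multiply by the base once.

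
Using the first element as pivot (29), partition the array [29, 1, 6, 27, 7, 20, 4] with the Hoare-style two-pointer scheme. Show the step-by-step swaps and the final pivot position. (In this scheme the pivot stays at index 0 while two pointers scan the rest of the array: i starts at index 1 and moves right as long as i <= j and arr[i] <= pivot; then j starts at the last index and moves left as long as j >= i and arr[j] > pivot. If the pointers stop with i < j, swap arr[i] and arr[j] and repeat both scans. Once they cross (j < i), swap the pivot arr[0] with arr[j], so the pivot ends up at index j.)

Hoare-style two-pointer partition with pivot = 29:

Initial array: [29, 1, 6, 27, 7, 20, 4]

Pointers start at i = 1, j = 6.
i ends at 7, j ends at 6: the pointers have crossed (j < i), so scanning stops.

Swap pivot arr[0] with arr[6] to place pivot at position 6: [4, 1, 6, 27, 7, 20, 29]
Pivot position: 6

After partitioning with pivot 29, the array becomes [4, 1, 6, 27, 7, 20, 29]. The pivot is placed at index 6. All elements to the left of the pivot are <= 29, and all elements to the right are > 29.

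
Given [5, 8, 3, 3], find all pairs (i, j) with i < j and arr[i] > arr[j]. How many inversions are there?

Finding inversions in [5, 8, 3, 3]:

(0, 2): arr[0]=5 > arr[2]=3
(0, 3): arr[0]=5 > arr[3]=3
(1, 2): arr[1]=8 > arr[2]=3
(1, 3): arr[1]=8 > arr[3]=3

Total inversions: 4

The array has 4 inversion(s): (0,2), (0,3), (1,2), (1,3). Each pair (i,j) satisfies i < j and arr[i] > arr[j].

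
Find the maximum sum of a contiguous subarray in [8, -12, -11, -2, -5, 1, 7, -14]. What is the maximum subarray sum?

Using Kadane's algorithm on [8, -12, -11, -2, -5, 1, 7, -14]:

Scanning through the array:
Position 1 (value -12): max_ending_here = -4, max_so_far = 8
Position 2 (value -11): max_ending_here = -11, max_so_far = 8
Position 3 (value -2): max_ending_here = -2, max_so_far = 8
Position 4 (value -5): max_ending_here = -5, max_so_far = 8
Position 5 (value 1): max_ending_here = 1, max_so_far = 8
Position 6 (value 7): max_ending_here = 8, max_so_far = 8
Position 7 (value -14): max_ending_here = -6, max_so_far = 8

Maximum subarray: [8]
Maximum sum: 8

The maximum subarray is [8] with sum 8. This subarray runs from index 0 to index 0.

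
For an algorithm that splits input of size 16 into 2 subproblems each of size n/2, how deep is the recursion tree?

For divide and conquer with division factor 2:

Problem sizes at each level:
Level 0: 16
Level 1: 8
Level 2: 4
Level 3: 2
Level 4: 1

The root is level 0 and the size-1 base case is level 4 (the tree spans levels 0 through 4, i.e. 5 levels counting the root), so the depth is the number of divisions: log_2(16) = 4

The recursion tree depth is log_2(16) = 4. At each level, the problem size is divided by 2, so it takes 4 divisions to reduce to a base case of size 1. The algorithm makes 2 recursive calls at each level.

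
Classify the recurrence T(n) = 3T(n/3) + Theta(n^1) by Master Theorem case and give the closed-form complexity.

Master Theorem for T(n) = 3T(n/3) + O(n^1):

a = 3, b = 3, c = 1
log_b(a) = log_3(3) = 1.0000

Case 2: c = 1 = log_3(3) = 1.0000
T(n) = O(n^1 log n) = O(n log n)

For T(n) = 3T(n/3) + O(n^1): log_3(3) = 1.0000. This is Case 2 of the Master Theorem (c = log_b(a), equal work at all levels), giving O(n log n).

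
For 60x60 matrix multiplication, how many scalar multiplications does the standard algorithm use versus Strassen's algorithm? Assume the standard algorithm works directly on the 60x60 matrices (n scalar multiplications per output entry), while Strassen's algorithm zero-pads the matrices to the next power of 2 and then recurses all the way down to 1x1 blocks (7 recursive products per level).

Matrix multiplication for 60x60 matrices:

Strassen's algorithm requires power-of-2 dimensions. Pad 60x60 to 64x64 (next power of 2).

Standard algorithm: 60^3 = 216000 multiplications
Strassen's algorithm: 7^(log2(64)) = 7^6 = 117649 multiplications
Savings: 216000 - 117649 = 98351 multiplications

Standard: 216000 multiplications (60^3). Strassen: 117649 multiplications (7^6, after padding to 64x64). Strassen reduces 8 recursive multiplications to 7 at each level.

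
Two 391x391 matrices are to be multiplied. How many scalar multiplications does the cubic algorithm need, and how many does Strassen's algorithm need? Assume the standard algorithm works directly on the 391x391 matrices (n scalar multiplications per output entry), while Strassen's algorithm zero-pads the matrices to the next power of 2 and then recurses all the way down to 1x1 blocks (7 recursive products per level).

Matrix multiplication for 391x391 matrices:

Strassen's algorithm requires power-of-2 dimensions. Pad 391x391 to 512x512 (next power of 2).

Standard algorithm: 391^3 = 59776471 multiplications
Strassen's algorithm: 7^(log2(512)) = 7^9 = 40353607 multiplications
Savings: 59776471 - 40353607 = 19422864 multiplications

Standard: 59776471 multiplications (391^3). Strassen: 40353607 multiplications (7^9, after padding to 512x512). Strassen reduces 8 recursive multiplications to 7 at each level.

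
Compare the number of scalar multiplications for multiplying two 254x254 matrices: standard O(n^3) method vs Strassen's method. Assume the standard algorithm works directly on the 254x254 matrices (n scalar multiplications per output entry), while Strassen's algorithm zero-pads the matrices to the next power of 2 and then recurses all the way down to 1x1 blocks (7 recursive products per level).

Matrix multiplication for 254x254 matrices:

Strassen's algorithm requires power-of-2 dimensions. Pad 254x254 to 256x256 (next power of 2).

Standard algorithm: 254^3 = 16387064 multiplications
Strassen's algorithm: 7^(log2(256)) = 7^8 = 5764801 multiplications
Savings: 16387064 - 5764801 = 10622263 multiplications

Standard: 16387064 multiplications (254^3). Strassen: 5764801 multiplications (7^8, after padding to 256x256). Strassen reduces 8 recursive multiplications to 7 at each level.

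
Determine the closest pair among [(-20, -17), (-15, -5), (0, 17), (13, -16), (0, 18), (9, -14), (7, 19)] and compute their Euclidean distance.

Computing all pairwise distances among 7 points:

d((-20, -17), (-15, -5)) = 13.0
d((-20, -17), (0, 17)) = 39.4462
d((-20, -17), (13, -16)) = 33.0151
d((-20, -17), (0, 18)) = 40.3113
d((-20, -17), (9, -14)) = 29.1548
d((-20, -17), (7, 19)) = 45.0
d((-15, -5), (0, 17)) = 26.6271
d((-15, -5), (13, -16)) = 30.0832
d((-15, -5), (0, 18)) = 27.4591
d((-15, -5), (9, -14)) = 25.632
d((-15, -5), (7, 19)) = 32.5576
d((0, 17), (13, -16)) = 35.4683
d((0, 17), (0, 18)) = 1.0 <-- minimum
d((0, 17), (9, -14)) = 32.28
d((0, 17), (7, 19)) = 7.2801
d((13, -16), (0, 18)) = 36.4005
d((13, -16), (9, -14)) = 4.4721
d((13, -16), (7, 19)) = 35.5106
d((0, 18), (9, -14)) = 33.2415
d((0, 18), (7, 19)) = 7.0711
d((9, -14), (7, 19)) = 33.0606

Closest pair: (0, 17) and (0, 18) with distance 1.0

The closest pair is (0, 17) and (0, 18) with Euclidean distance 1.0. For 7 points, brute-force pairwise comparison is shown above. For large n, the divide-and-conquer algorithm (sort by x, recurse on halves, check the dividing strip) achieves O(n log n).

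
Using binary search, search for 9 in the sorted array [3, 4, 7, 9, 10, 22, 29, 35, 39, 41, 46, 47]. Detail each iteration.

Binary search for 9 in [3, 4, 7, 9, 10, 22, 29, 35, 39, 41, 46, 47]:

lo=0, hi=11, mid=5, arr[mid]=22 -> 22 > 9, search left half
lo=0, hi=4, mid=2, arr[mid]=7 -> 7 < 9, search right half
lo=3, hi=4, mid=3, arr[mid]=9 -> Found target at index 3!

Binary search finds 9 at index 3 after 3 comparisons. The search repeatedly halves the search space by comparing with the middle element.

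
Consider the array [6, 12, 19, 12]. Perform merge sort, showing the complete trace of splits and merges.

Merge sort trace:

Split: [6, 12, 19, 12] -> [6, 12] and [19, 12]
  Split: [6, 12] -> [6] and [12]
  Merge: [6] + [12] -> [6, 12]
  Split: [19, 12] -> [19] and [12]
  Merge: [19] + [12] -> [12, 19]
Merge: [6, 12] + [12, 19] -> [6, 12, 12, 19]

Final sorted array: [6, 12, 12, 19]

The merge sort proceeds by recursively splitting the array and merging sorted halves.
After all merges, the sorted array is [6, 12, 12, 19].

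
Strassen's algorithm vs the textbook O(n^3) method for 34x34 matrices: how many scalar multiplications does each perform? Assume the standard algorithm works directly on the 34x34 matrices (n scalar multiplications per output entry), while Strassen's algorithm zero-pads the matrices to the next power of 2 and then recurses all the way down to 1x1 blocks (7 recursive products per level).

Matrix multiplication for 34x34 matrices:

Strassen's algorithm requires power-of-2 dimensions. Pad 34x34 to 64x64 (next power of 2).

Standard algorithm: 34^3 = 39304 multiplications
Strassen's algorithm: 7^(log2(64)) = 7^6 = 117649 multiplications
Difference: 39304 - 117649 = -78345 (Strassen uses MORE here due to padding overhead — for small or just-over-power-of-2 n, padding can outweigh the per-level savings)

Standard: 39304 multiplications (34^3). Strassen: 117649 multiplications (7^6, after padding to 64x64). Strassen reduces 8 recursive multiplications to 7 at each level.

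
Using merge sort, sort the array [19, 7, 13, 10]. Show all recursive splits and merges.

Merge sort trace:

Split: [19, 7, 13, 10] -> [19, 7] and [13, 10]
  Split: [19, 7] -> [19] and [7]
  Merge: [19] + [7] -> [7, 19]
  Split: [13, 10] -> [13] and [10]
  Merge: [13] + [10] -> [10, 13]
Merge: [7, 19] + [10, 13] -> [7, 10, 13, 19]

Final sorted array: [7, 10, 13, 19]

The merge sort proceeds by recursively splitting the array and merging sorted halves.
After all merges, the sorted array is [7, 10, 13, 19].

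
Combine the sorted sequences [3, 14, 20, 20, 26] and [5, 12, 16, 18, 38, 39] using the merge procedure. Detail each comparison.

Merging process:

Compare 3 vs 5: take 3 from left. Merged: [3]
Compare 14 vs 5: take 5 from right. Merged: [3, 5]
Compare 14 vs 12: take 12 from right. Merged: [3, 5, 12]
Compare 14 vs 16: take 14 from left. Merged: [3, 5, 12, 14]
Compare 20 vs 16: take 16 from right. Merged: [3, 5, 12, 14, 16]
Compare 20 vs 18: take 18 from right. Merged: [3, 5, 12, 14, 16, 18]
Compare 20 vs 38: take 20 from left. Merged: [3, 5, 12, 14, 16, 18, 20]
Compare 20 vs 38: take 20 from left. Merged: [3, 5, 12, 14, 16, 18, 20, 20]
Compare 26 vs 38: take 26 from left. Merged: [3, 5, 12, 14, 16, 18, 20, 20, 26]
Append remaining from right: [38, 39]. Merged: [3, 5, 12, 14, 16, 18, 20, 20, 26, 38, 39]

Final merged array: [3, 5, 12, 14, 16, 18, 20, 20, 26, 38, 39]
Total comparisons: 9

The merged array is [3, 5, 12, 14, 16, 18, 20, 20, 26, 38, 39], requiring 9 comparisons. The merge step runs in O(n) time where n is the total number of elements.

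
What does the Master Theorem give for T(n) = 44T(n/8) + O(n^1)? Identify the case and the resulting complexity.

Master Theorem for T(n) = 44T(n/8) + O(n^1):

a = 44, b = 8, c = 1
log_b(a) = log_8(44) = 1.8198

Case 1: c = 1 < log_8(44) = 1.8198
T(n) = O(n^(log_8 44))

For T(n) = 44T(n/8) + O(n^1): log_8(44) = 1.8198. This is Case 1 of the Master Theorem (c < log_b(a), work dominated by leaves), giving O(n^(log_8 44)).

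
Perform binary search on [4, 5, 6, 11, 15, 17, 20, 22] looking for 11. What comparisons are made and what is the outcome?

Binary search for 11 in [4, 5, 6, 11, 15, 17, 20, 22]:

lo=0, hi=7, mid=3, arr[mid]=11 -> Found target at index 3!

Binary search finds 11 at index 3 after 1 comparisons. The search repeatedly halves the search space by comparing with the middle element.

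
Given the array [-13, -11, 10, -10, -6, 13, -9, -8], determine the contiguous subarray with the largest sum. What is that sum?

Using Kadane's algorithm on [-13, -11, 10, -10, -6, 13, -9, -8]:

Scanning through the array:
Position 1 (value -11): max_ending_here = -11, max_so_far = -11
Position 2 (value 10): max_ending_here = 10, max_so_far = 10
Position 3 (value -10): max_ending_here = 0, max_so_far = 10
Position 4 (value -6): max_ending_here = -6, max_so_far = 10
Position 5 (value 13): max_ending_here = 13, max_so_far = 13
Position 6 (value -9): max_ending_here = 4, max_so_far = 13
Position 7 (value -8): max_ending_here = -4, max_so_far = 13

Maximum subarray: [13]
Maximum sum: 13

The maximum subarray is [13] with sum 13. This subarray runs from index 5 to index 5.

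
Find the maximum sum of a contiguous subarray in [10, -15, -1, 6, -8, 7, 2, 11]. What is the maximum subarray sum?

Using Kadane's algorithm on [10, -15, -1, 6, -8, 7, 2, 11]:

Scanning through the array:
Position 1 (value -15): max_ending_here = -5, max_so_far = 10
Position 2 (value -1): max_ending_here = -1, max_so_far = 10
Position 3 (value 6): max_ending_here = 6, max_so_far = 10
Position 4 (value -8): max_ending_here = -2, max_so_far = 10
Position 5 (value 7): max_ending_here = 7, max_so_far = 10
Position 6 (value 2): max_ending_here = 9, max_so_far = 10
Position 7 (value 11): max_ending_here = 20, max_so_far = 20

Maximum subarray: [7, 2, 11]
Maximum sum: 20

The maximum subarray is [7, 2, 11] with sum 20. This subarray runs from index 5 to index 7.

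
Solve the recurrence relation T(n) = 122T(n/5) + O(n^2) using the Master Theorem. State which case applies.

Master Theorem for T(n) = 122T(n/5) + O(n^2):

a = 122, b = 5, c = 2
log_b(a) = log_5(122) = 2.9849

Case 1: c = 2 < log_5(122) = 2.9849
T(n) = O(n^(log_5 122))

For T(n) = 122T(n/5) + O(n^2): log_5(122) = 2.9849. This is Case 1 of the Master Theorem (c < log_b(a), work dominated by leaves), giving O(n^(log_5 122)).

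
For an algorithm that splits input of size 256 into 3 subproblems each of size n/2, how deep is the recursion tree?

For divide and conquer with division factor 2:

Problem sizes at each level:
Level 0: 256
Level 1: 128
Level 2: 64
Level 3: 32
Level 4: 16
Level 5: 8
Level 6: 4
Level 7: 2
Level 8: 1

The root is level 0 and the size-1 base case is level 8 (the tree spans levels 0 through 8, i.e. 9 levels counting the root), so the depth is the number of divisions: log_2(256) = 8

The recursion tree depth is log_2(256) = 8. At each level, the problem size is divided by 2, so it takes 8 divisions to reduce to a base case of size 1. The algorithm makes 3 recursive calls at each level.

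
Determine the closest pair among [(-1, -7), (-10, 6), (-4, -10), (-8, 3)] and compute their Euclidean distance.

Computing all pairwise distances among 4 points:

d((-1, -7), (-10, 6)) = 15.8114
d((-1, -7), (-4, -10)) = 4.2426
d((-1, -7), (-8, 3)) = 12.2066
d((-10, 6), (-4, -10)) = 17.088
d((-10, 6), (-8, 3)) = 3.6056 <-- minimum
d((-4, -10), (-8, 3)) = 13.6015

Closest pair: (-10, 6) and (-8, 3) with distance 3.6056

The closest pair is (-10, 6) and (-8, 3) with Euclidean distance 3.6056. For 4 points, brute-force pairwise comparison is shown above. For large n, the divide-and-conquer algorithm (sort by x, recurse on halves, check the dividing strip) achieves O(n log n).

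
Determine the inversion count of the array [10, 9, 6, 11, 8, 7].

Finding inversions in [10, 9, 6, 11, 8, 7]:

(0, 1): arr[0]=10 > arr[1]=9
(0, 2): arr[0]=10 > arr[2]=6
(0, 4): arr[0]=10 > arr[4]=8
(0, 5): arr[0]=10 > arr[5]=7
(1, 2): arr[1]=9 > arr[2]=6
(1, 4): arr[1]=9 > arr[4]=8
(1, 5): arr[1]=9 > arr[5]=7
(3, 4): arr[3]=11 > arr[4]=8
(3, 5): arr[3]=11 > arr[5]=7
(4, 5): arr[4]=8 > arr[5]=7

Total inversions: 10

The array has 10 inversion(s): (0,1), (0,2), (0,4), (0,5), (1,2), (1,4), (1,5), (3,4), (3,5), (4,5). Each pair (i,j) satisfies i < j and arr[i] > arr[j].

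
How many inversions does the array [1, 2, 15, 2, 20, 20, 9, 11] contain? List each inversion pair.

Finding inversions in [1, 2, 15, 2, 20, 20, 9, 11]:

(2, 3): arr[2]=15 > arr[3]=2
(2, 6): arr[2]=15 > arr[6]=9
(2, 7): arr[2]=15 > arr[7]=11
(4, 6): arr[4]=20 > arr[6]=9
(4, 7): arr[4]=20 > arr[7]=11
(5, 6): arr[5]=20 > arr[6]=9
(5, 7): arr[5]=20 > arr[7]=11

Total inversions: 7

The array has 7 inversion(s): (2,3), (2,6), (2,7), (4,6), (4,7), (5,6), (5,7). Each pair (i,j) satisfies i < j and arr[i] > arr[j].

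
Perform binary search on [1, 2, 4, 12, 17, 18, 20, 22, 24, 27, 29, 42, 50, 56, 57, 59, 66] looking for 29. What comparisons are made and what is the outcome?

Binary search for 29 in [1, 2, 4, 12, 17, 18, 20, 22, 24, 27, 29, 42, 50, 56, 57, 59, 66]:

lo=0, hi=16, mid=8, arr[mid]=24 -> 24 < 29, search right half
lo=9, hi=16, mid=12, arr[mid]=50 -> 50 > 29, search left half
lo=9, hi=11, mid=10, arr[mid]=29 -> Found target at index 10!

Binary search finds 29 at index 10 after 3 comparisons. The search repeatedly halves the search space by comparing with the middle element.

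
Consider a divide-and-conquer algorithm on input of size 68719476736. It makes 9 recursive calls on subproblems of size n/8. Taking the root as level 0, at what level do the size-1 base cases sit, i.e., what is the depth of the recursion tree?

For divide and conquer with division factor 8:

Problem sizes at each level:
Level 0: 68719476736
Level 1: 8589934592
Level 2: 1073741824
Level 3: 134217728
Level 4: 16777216
Level 5: 2097152
Level 6: 262144
Level 7: 32768
Level 8: 4096
Level 9: 512
Level 10: 64
Level 11: 8
Level 12: 1

The root is level 0 and the size-1 base case is level 12 (the tree spans levels 0 through 12, i.e. 13 levels counting the root), so the depth is the number of divisions: log_8(68719476736) = 12

The recursion tree depth is log_8(68719476736) = 12. At each level, the problem size is divided by 8, so it takes 12 divisions to reduce to a base case of size 1. The algorithm makes 9 recursive calls at each level.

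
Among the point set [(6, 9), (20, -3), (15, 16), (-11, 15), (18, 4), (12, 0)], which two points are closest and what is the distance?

Computing all pairwise distances among 6 points:

d((6, 9), (20, -3)) = 18.4391
d((6, 9), (15, 16)) = 11.4018
d((6, 9), (-11, 15)) = 18.0278
d((6, 9), (18, 4)) = 13.0
d((6, 9), (12, 0)) = 10.8167
d((20, -3), (15, 16)) = 19.6469
d((20, -3), (-11, 15)) = 35.8469
d((20, -3), (18, 4)) = 7.2801
d((20, -3), (12, 0)) = 8.544
d((15, 16), (-11, 15)) = 26.0192
d((15, 16), (18, 4)) = 12.3693
d((15, 16), (12, 0)) = 16.2788
d((-11, 15), (18, 4)) = 31.0161
d((-11, 15), (12, 0)) = 27.4591
d((18, 4), (12, 0)) = 7.2111 <-- minimum

Closest pair: (18, 4) and (12, 0) with distance 7.2111

The closest pair is (18, 4) and (12, 0) with Euclidean distance 7.2111. For 6 points, brute-force pairwise comparison is shown above. For large n, the divide-and-conquer algorithm (sort by x, recurse on halves, check the dividing strip) achieves O(n log n).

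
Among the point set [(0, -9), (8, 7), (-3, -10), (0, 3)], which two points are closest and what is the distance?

Computing all pairwise distances among 4 points:

d((0, -9), (8, 7)) = 17.8885
d((0, -9), (-3, -10)) = 3.1623 <-- minimum
d((0, -9), (0, 3)) = 12.0
d((8, 7), (-3, -10)) = 20.2485
d((8, 7), (0, 3)) = 8.9443
d((-3, -10), (0, 3)) = 13.3417

Closest pair: (0, -9) and (-3, -10) with distance 3.1623

The closest pair is (0, -9) and (-3, -10) with Euclidean distance 3.1623. For 4 points, brute-force pairwise comparison is shown above. For large n, the divide-and-conquer algorithm (sort by x, recurse on halves, check the dividing strip) achieves O(n log n).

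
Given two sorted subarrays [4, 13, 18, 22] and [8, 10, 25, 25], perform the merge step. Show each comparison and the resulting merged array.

Merging process:

Compare 4 vs 8: take 4 from left. Merged: [4]
Compare 13 vs 8: take 8 from right. Merged: [4, 8]
Compare 13 vs 10: take 10 from right. Merged: [4, 8, 10]
Compare 13 vs 25: take 13 from left. Merged: [4, 8, 10, 13]
Compare 18 vs 25: take 18 from left. Merged: [4, 8, 10, 13, 18]
Compare 22 vs 25: take 22 from left. Merged: [4, 8, 10, 13, 18, 22]
Append remaining from right: [25, 25]. Merged: [4, 8, 10, 13, 18, 22, 25, 25]

Final merged array: [4, 8, 10, 13, 18, 22, 25, 25]
Total comparisons: 6

The merged array is [4, 8, 10, 13, 18, 22, 25, 25], requiring 6 comparisons. The merge step runs in O(n) time where n is the total number of elements.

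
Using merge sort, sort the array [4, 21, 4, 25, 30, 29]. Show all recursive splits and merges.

Merge sort trace:

Split: [4, 21, 4, 25, 30, 29] -> [4, 21, 4] and [25, 30, 29]
  Split: [4, 21, 4] -> [4] and [21, 4]
    Split: [21, 4] -> [21] and [4]
    Merge: [21] + [4] -> [4, 21]
  Merge: [4] + [4, 21] -> [4, 4, 21]
  Split: [25, 30, 29] -> [25] and [30, 29]
    Split: [30, 29] -> [30] and [29]
    Merge: [30] + [29] -> [29, 30]
  Merge: [25] + [29, 30] -> [25, 29, 30]
Merge: [4, 4, 21] + [25, 29, 30] -> [4, 4, 21, 25, 29, 30]

Final sorted array: [4, 4, 21, 25, 29, 30]

The merge sort proceeds by recursively splitting the array and merging sorted halves.
After all merges, the sorted array is [4, 4, 21, 25, 29, 30].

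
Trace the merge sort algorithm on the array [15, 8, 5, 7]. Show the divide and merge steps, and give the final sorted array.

Merge sort trace:

Split: [15, 8, 5, 7] -> [15, 8] and [5, 7]
  Split: [15, 8] -> [15] and [8]
  Merge: [15] + [8] -> [8, 15]
  Split: [5, 7] -> [5] and [7]
  Merge: [5] + [7] -> [5, 7]
Merge: [8, 15] + [5, 7] -> [5, 7, 8, 15]

Final sorted array: [5, 7, 8, 15]

The merge sort proceeds by recursively splitting the array and merging sorted halves.
After all merges, the sorted array is [5, 7, 8, 15].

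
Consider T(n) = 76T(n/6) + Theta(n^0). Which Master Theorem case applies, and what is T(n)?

Master Theorem for T(n) = 76T(n/6) + O(n^0):

a = 76, b = 6, c = 0
log_b(a) = log_6(76) = 2.4170

Case 1: c = 0 < log_6(76) = 2.4170
T(n) = O(n^(log_6 76))

For T(n) = 76T(n/6) + O(n^0): log_6(76) = 2.4170. This is Case 1 of the Master Theorem (c < log_b(a), work dominated by leaves), giving O(n^(log_6 76)).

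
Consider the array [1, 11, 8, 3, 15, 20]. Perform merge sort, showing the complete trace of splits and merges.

Merge sort trace:

Split: [1, 11, 8, 3, 15, 20] -> [1, 11, 8] and [3, 15, 20]
  Split: [1, 11, 8] -> [1] and [11, 8]
    Split: [11, 8] -> [11] and [8]
    Merge: [11] + [8] -> [8, 11]
  Merge: [1] + [8, 11] -> [1, 8, 11]
  Split: [3, 15, 20] -> [3] and [15, 20]
    Split: [15, 20] -> [15] and [20]
    Merge: [15] + [20] -> [15, 20]
  Merge: [3] + [15, 20] -> [3, 15, 20]
Merge: [1, 8, 11] + [3, 15, 20] -> [1, 3, 8, 11, 15, 20]

Final sorted array: [1, 3, 8, 11, 15, 20]

The merge sort proceeds by recursively splitting the array and merging sorted halves.
After all merges, the sorted array is [1, 3, 8, 11, 15, 20].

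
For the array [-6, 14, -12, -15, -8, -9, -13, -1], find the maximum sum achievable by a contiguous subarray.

Using Kadane's algorithm on [-6, 14, -12, -15, -8, -9, -13, -1]:

Scanning through the array:
Position 1 (value 14): max_ending_here = 14, max_so_far = 14
Position 2 (value -12): max_ending_here = 2, max_so_far = 14
Position 3 (value -15): max_ending_here = -13, max_so_far = 14
Position 4 (value -8): max_ending_here = -8, max_so_far = 14
Position 5 (value -9): max_ending_here = -9, max_so_far = 14
Position 6 (value -13): max_ending_here = -13, max_so_far = 14
Position 7 (value -1): max_ending_here = -1, max_so_far = 14

Maximum subarray: [14]
Maximum sum: 14

The maximum subarray is [14] with sum 14. This subarray runs from index 1 to index 1.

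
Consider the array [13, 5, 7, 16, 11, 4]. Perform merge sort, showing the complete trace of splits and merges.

Merge sort trace:

Split: [13, 5, 7, 16, 11, 4] -> [13, 5, 7] and [16, 11, 4]
  Split: [13, 5, 7] -> [13] and [5, 7]
    Split: [5, 7] -> [5] and [7]
    Merge: [5] + [7] -> [5, 7]
  Merge: [13] + [5, 7] -> [5, 7, 13]
  Split: [16, 11, 4] -> [16] and [11, 4]
    Split: [11, 4] -> [11] and [4]
    Merge: [11] + [4] -> [4, 11]
  Merge: [16] + [4, 11] -> [4, 11, 16]
Merge: [5, 7, 13] + [4, 11, 16] -> [4, 5, 7, 11, 13, 16]

Final sorted array: [4, 5, 7, 11, 13, 16]

The merge sort proceeds by recursively splitting the array and merging sorted halves.
After all merges, the sorted array is [4, 5, 7, 11, 13, 16].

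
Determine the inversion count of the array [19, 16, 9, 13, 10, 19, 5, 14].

Finding inversions in [19, 16, 9, 13, 10, 19, 5, 14]:

(0, 1): arr[0]=19 > arr[1]=16
(0, 2): arr[0]=19 > arr[2]=9
(0, 3): arr[0]=19 > arr[3]=13
(0, 4): arr[0]=19 > arr[4]=10
(0, 6): arr[0]=19 > arr[6]=5
(0, 7): arr[0]=19 > arr[7]=14
(1, 2): arr[1]=16 > arr[2]=9
(1, 3): arr[1]=16 > arr[3]=13
(1, 4): arr[1]=16 > arr[4]=10
(1, 6): arr[1]=16 > arr[6]=5
(1, 7): arr[1]=16 > arr[7]=14
(2, 6): arr[2]=9 > arr[6]=5
(3, 4): arr[3]=13 > arr[4]=10
(3, 6): arr[3]=13 > arr[6]=5
(4, 6): arr[4]=10 > arr[6]=5
(5, 6): arr[5]=19 > arr[6]=5
(5, 7): arr[5]=19 > arr[7]=14

Total inversions: 17

The array has 17 inversion(s): (0,1), (0,2), (0,3), (0,4), (0,6), (0,7), (1,2), (1,3), (1,4), (1,6), (1,7), (2,6), (3,4), (3,6), (4,6), (5,6), (5,7). Each pair (i,j) satisfies i < j and arr[i] > arr[j].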